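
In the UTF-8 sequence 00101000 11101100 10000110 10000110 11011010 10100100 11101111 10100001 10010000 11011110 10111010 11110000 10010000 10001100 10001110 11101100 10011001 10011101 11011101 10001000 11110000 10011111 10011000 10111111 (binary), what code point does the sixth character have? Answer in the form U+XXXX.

Offset 0: leading byte 0x28 = 00101000 → 1-byte char #1 = 28.
Offset 1: leading byte 0xEC = 11101100 → 3-byte char #2 = EC 86 86.
Offset 4: leading byte 0xDA = 11011010 → 2-byte char #3 = DA A4.
Offset 6: leading byte 0xEF = 11101111 → 3-byte char #4 = EF A1 90.
Offset 9: leading byte 0xDE = 11011110 → 2-byte char #5 = DE BA.
Offset 11: leading byte 0xF0 = 11110000 → 4-byte char #6 = F0 90 8C 8E.
Leading byte 0xF0 = 11110000 matches 11110xxx → 4-byte sequence.
Byte 1: 0xF0 = 11110000, payload 000 (3 bits).
Byte 2: 0x90 = 10010000 (10xxxxxx ✓), payload 010000.
Byte 3: 0x8C = 10001100 (10xxxxxx ✓), payload 001100.
Byte 4: 0x8E = 10001110 (10xxxxxx ✓), payload 001110.
Concatenate: 000010000001100001110 = 0x1030E (21 bits → U+1030E).

U+1030E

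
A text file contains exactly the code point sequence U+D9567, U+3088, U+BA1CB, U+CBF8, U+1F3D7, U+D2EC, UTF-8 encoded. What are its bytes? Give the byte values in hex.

F3 99 95 A7 E3 82 88 F2 BA 87 8B EC AF B8 F0 9F 8F 97 ED 8B AC

U+D9567: 4-byte form → F3 99 95 A7.
U+3088: 3-byte form → E3 82 88.
U+BA1CB: 4-byte form → F2 BA 87 8B.
U+CBF8: 3-byte form → EC AF B8.
U+1F3D7: 4-byte form → F0 9F 8F 97.
U+D2EC: 3-byte form → ED 8B AC.
Concatenated (21 bytes): F3 99 95 A7 E3 82 88 F2 BA 87 8B EC AF B8 F0 9F 8F 97 ED 8B AC.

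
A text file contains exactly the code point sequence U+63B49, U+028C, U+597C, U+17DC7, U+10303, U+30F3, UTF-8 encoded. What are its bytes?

F1 A3 AD 89 CA 8C E5 A5 BC F0 97 B7 87 F0 90 8C 83 E3 83 B3

U+63B49: 4-byte form → F1 A3 AD 89.
U+028C: 2-byte form → CA 8C.
U+597C: 3-byte form → E5 A5 BC.
U+17DC7: 4-byte form → F0 97 B7 87.
U+10303: 4-byte form → F0 90 8C 83.
U+30F3: 3-byte form → E3 83 B3.
Concatenated (20 bytes): F1 A3 AD 89 CA 8C E5 A5 BC F0 97 B7 87 F0 90 8C 83 E3 83 B3.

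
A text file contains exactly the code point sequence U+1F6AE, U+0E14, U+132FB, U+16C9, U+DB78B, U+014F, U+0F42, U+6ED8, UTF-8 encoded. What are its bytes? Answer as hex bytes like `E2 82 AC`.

F0 9F 9A AE E0 B8 94 F0 93 8B BB E1 9B 89 F3 9B 9E 8B C5 8F E0 BD 82 E6 BB 98

U+1F6AE: 4-byte form → F0 9F 9A AE.
U+0E14: 3-byte form → E0 B8 94.
U+132FB: 4-byte form → F0 93 8B BB.
U+16C9: 3-byte form → E1 9B 89.
U+DB78B: 4-byte form → F3 9B 9E 8B.
U+014F: 2-byte form → C5 8F.
U+0F42: 3-byte form → E0 BD 82.
U+6ED8: 3-byte form → E6 BB 98.
Concatenated (26 bytes): F0 9F 9A AE E0 B8 94 F0 93 8B BB E1 9B 89 F3 9B 9E 8B C5 8F E0 BD 82 E6 BB 98.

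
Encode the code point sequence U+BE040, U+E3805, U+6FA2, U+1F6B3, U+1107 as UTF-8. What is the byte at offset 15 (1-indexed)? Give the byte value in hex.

0xB3

1-indexed offset 15 is 0-indexed offset 14.
U+BE040 → 4-byte form F2 BE 81 80 at offsets 0–3.
U+E3805 → 4-byte form F3 A3 A0 85 at offsets 4–7.
U+6FA2 → 3-byte form E6 BE A2 at offsets 8–10.
U+1F6B3 → 4-byte form F0 9F 9A B3 at offsets 11–14.
Offset 14 falls in char 4's range; it's byte 4 of F0 9F 9A B3 = 0xB3.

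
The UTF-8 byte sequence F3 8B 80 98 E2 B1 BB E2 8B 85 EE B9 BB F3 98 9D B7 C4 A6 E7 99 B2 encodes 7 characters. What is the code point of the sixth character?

Offset 0: leading byte 0xF3 = 11110011 → 4-byte char #1 = F3 8B 80 98.
Offset 4: leading byte 0xE2 = 11100010 → 3-byte char #2 = E2 B1 BB.
Offset 7: leading byte 0xE2 = 11100010 → 3-byte char #3 = E2 8B 85.
Offset 10: leading byte 0xEE = 11101110 → 3-byte char #4 = EE B9 BB.
Offset 13: leading byte 0xF3 = 11110011 → 4-byte char #5 = F3 98 9D B7.
Offset 17: leading byte 0xC4 = 11000100 → 2-byte char #6 = C4 A6.
Leading byte 0xC4 = 11000100 matches 110xxxxx → 2-byte sequence.
Byte 1: 0xC4 = 11000100, payload 00100 (5 bits).
Byte 2: 0xA6 = 10100110 (10xxxxxx ✓), payload 100110.
Concatenate: 00100100110 = 0x126 (11 bits → U+0126).

U+0126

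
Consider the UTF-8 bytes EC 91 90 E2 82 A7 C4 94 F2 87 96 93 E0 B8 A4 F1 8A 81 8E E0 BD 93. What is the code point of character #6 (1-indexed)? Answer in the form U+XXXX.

U+4A04E

Offset 0: leading byte 0xEC = 11101100 → 3-byte char #1 = EC 91 90.
Offset 3: leading byte 0xE2 = 11100010 → 3-byte char #2 = E2 82 A7.
Offset 6: leading byte 0xC4 = 11000100 → 2-byte char #3 = C4 94.
Offset 8: leading byte 0xF2 = 11110010 → 4-byte char #4 = F2 87 96 93.
Offset 12: leading byte 0xE0 = 11100000 → 3-byte char #5 = E0 B8 A4.
Offset 15: leading byte 0xF1 = 11110001 → 4-byte char #6 = F1 8A 81 8E.
Leading byte 0xF1 = 11110001 matches 11110xxx → 4-byte sequence.
Byte 1: 0xF1 = 11110001, payload 001 (3 bits).
Byte 2: 0x8A = 10001010 (10xxxxxx ✓), payload 001010.
Byte 3: 0x81 = 10000001 (10xxxxxx ✓), payload 000001.
Byte 4: 0x8E = 10001110 (10xxxxxx ✓), payload 001110.
Concatenate: 001001010000001001110 = 0x4A04E (21 bits → U+4A04E).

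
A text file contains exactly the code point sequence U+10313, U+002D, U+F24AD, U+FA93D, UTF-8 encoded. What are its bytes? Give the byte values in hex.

U+10313: 4-byte form → F0 90 8C 93.
U+002D: 1-byte form → 2D.
U+F24AD: 4-byte form → F3 B2 92 AD.
U+FA93D: 4-byte form → F3 BA A4 BD.
Concatenated (13 bytes): F0 90 8C 93 2D F3 B2 92 AD F3 BA A4 BD.

F0 90 8C 93 2D F3 B2 92 AD F3 BA A4 BD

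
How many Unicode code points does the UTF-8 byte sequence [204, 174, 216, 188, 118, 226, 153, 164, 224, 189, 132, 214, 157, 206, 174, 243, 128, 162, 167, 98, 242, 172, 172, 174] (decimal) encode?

10

Byte at offset 0: 0xCC = 11001100 → 2-byte char (#1). Advance 2.
Byte at offset 2: 0xD8 = 11011000 → 2-byte char (#2). Advance 2.
Byte at offset 4: 0x76 = 01110110 → 1-byte char (#3). Advance 1.
Byte at offset 5: 0xE2 = 11100010 → 3-byte char (#4). Advance 3.
Byte at offset 8: 0xE0 = 11100000 → 3-byte char (#5). Advance 3.
Byte at offset 11: 0xD6 = 11010110 → 2-byte char (#6). Advance 2.
Byte at offset 13: 0xCE = 11001110 → 2-byte char (#7). Advance 2.
Byte at offset 15: 0xF3 = 11110011 → 4-byte char (#8). Advance 4.
Byte at offset 19: 0x62 = 01100010 → 1-byte char (#9). Advance 1.
Byte at offset 20: 0xF2 = 11110010 → 4-byte char (#10). Advance 4.
Reached end at offset 24 after 10 code points.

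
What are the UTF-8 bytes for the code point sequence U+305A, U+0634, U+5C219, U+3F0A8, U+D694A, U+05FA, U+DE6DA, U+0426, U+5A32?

E3 81 9A D8 B4 F1 9C 88 99 F0 BF 82 A8 F3 96 A5 8A D7 BA F3 9E 9B 9A D0 A6 E5 A8 B2

U+305A: 3-byte form → E3 81 9A.
U+0634: 2-byte form → D8 B4.
U+5C219: 4-byte form → F1 9C 88 99.
U+3F0A8: 4-byte form → F0 BF 82 A8.
U+D694A: 4-byte form → F3 96 A5 8A.
U+05FA: 2-byte form → D7 BA.
U+DE6DA: 4-byte form → F3 9E 9B 9A.
U+0426: 2-byte form → D0 A6.
U+5A32: 3-byte form → E5 A8 B2.
Concatenated (28 bytes): E3 81 9A D8 B4 F1 9C 88 99 F0 BF 82 A8 F3 96 A5 8A D7 BA F3 9E 9B 9A D0 A6 E5 A8 B2.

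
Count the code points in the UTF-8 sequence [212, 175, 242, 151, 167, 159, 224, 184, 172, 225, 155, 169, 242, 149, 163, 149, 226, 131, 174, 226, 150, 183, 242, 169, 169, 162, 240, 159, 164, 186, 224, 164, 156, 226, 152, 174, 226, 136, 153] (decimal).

12

Byte at offset 0: 0xD4 = 11010100 → 2-byte char (#1). Advance 2.
Byte at offset 2: 0xF2 = 11110010 → 4-byte char (#2). Advance 4.
Byte at offset 6: 0xE0 = 11100000 → 3-byte char (#3). Advance 3.
Byte at offset 9: 0xE1 = 11100001 → 3-byte char (#4). Advance 3.
Byte at offset 12: 0xF2 = 11110010 → 4-byte char (#5). Advance 4.
Byte at offset 16: 0xE2 = 11100010 → 3-byte char (#6). Advance 3.
Byte at offset 19: 0xE2 = 11100010 → 3-byte char (#7). Advance 3.
Byte at offset 22: 0xF2 = 11110010 → 4-byte char (#8). Advance 4.
Byte at offset 26: 0xF0 = 11110000 → 4-byte char (#9). Advance 4.
Byte at offset 30: 0xE0 = 11100000 → 3-byte char (#10). Advance 3.
Byte at offset 33: 0xE2 = 11100010 → 3-byte char (#11). Advance 3.
Byte at offset 36: 0xE2 = 11100010 → 3-byte char (#12). Advance 3.
Reached end at offset 39 after 12 code points.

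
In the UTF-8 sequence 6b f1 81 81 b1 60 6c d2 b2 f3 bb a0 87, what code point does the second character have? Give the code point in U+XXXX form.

Offset 0: leading byte 0x6B = 01101011 → 1-byte char #1 = 6B.
Offset 1: leading byte 0xF1 = 11110001 → 4-byte char #2 = F1 81 81 B1.
Leading byte 0xF1 = 11110001 matches 11110xxx → 4-byte sequence.
Byte 1: 0xF1 = 11110001, payload 001 (3 bits).
Byte 2: 0x81 = 10000001 (10xxxxxx ✓), payload 000001.
Byte 3: 0x81 = 10000001 (10xxxxxx ✓), payload 000001.
Byte 4: 0xB1 = 10110001 (10xxxxxx ✓), payload 110001.
Concatenate: 001000001000001110001 = 0x41071 (21 bits → U+41071).

U+41071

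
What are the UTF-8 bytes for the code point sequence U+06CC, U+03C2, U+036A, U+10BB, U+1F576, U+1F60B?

U+06CC: 2-byte form → DB 8C.
U+03C2: 2-byte form → CF 82.
U+036A: 2-byte form → CD AA.
U+10BB: 3-byte form → E1 82 BB.
U+1F576: 4-byte form → F0 9F 95 B6.
U+1F60B: 4-byte form → F0 9F 98 8B.
Concatenated (17 bytes): DB 8C CF 82 CD AA E1 82 BB F0 9F 95 B6 F0 9F 98 8B.

DB 8C CF 82 CD AA E1 82 BB F0 9F 95 B6 F0 9F 98 8B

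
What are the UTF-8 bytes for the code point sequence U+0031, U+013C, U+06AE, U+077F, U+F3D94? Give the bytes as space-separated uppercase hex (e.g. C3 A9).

31 C4 BC DA AE DD BF F3 B3 B6 94

U+0031: 1-byte form → 31.
U+013C: 2-byte form → C4 BC.
U+06AE: 2-byte form → DA AE.
U+077F: 2-byte form → DD BF.
U+F3D94: 4-byte form → F3 B3 B6 94.
Concatenated (11 bytes): 31 C4 BC DA AE DD BF F3 B3 B6 94.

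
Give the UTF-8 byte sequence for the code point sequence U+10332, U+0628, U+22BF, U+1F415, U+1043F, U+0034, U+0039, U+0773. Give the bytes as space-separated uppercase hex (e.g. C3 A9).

F0 90 8C B2 D8 A8 E2 8A BF F0 9F 90 95 F0 90 90 BF 34 39 DD B3

U+10332: 4-byte form → F0 90 8C B2.
U+0628: 2-byte form → D8 A8.
U+22BF: 3-byte form → E2 8A BF.
U+1F415: 4-byte form → F0 9F 90 95.
U+1043F: 4-byte form → F0 90 90 BF.
U+0034: 1-byte form → 34.
U+0039: 1-byte form → 39.
U+0773: 2-byte form → DD B3.
Concatenated (21 bytes): F0 90 8C B2 D8 A8 E2 8A BF F0 9F 90 95 F0 90 90 BF 34 39 DD B3.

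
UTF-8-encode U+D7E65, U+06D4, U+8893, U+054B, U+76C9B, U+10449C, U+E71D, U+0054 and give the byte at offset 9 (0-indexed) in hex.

0xD5

U+D7E65 → 4-byte form F3 97 B9 A5 at offsets 0–3.
U+06D4 → 2-byte form DB 94 at offsets 4–5.
U+8893 → 3-byte form E8 A2 93 at offsets 6–8.
U+054B → 2-byte form D5 8B at offsets 9–10.
Offset 9 falls in char 4's range; it's byte 1 of D5 8B = 0xD5.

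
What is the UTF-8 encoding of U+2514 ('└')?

E2 94 94

U+2514 = 0x2514 = 9492 decimal. In range U+0800–U+FFFF → 3-byte form: 1110xxxx 10xxxxxx 10xxxxxx.
Binary (16 bits): 0010010100010100.
Split 4+6+6: 0010 | 010100 | 010100.
Byte 1: 11100010 = 0xE2.
Byte 2: 10010100 = 0x94.
Byte 3: 10010100 = 0x94.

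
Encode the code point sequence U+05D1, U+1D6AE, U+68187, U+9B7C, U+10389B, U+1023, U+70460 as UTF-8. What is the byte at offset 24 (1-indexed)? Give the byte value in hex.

1-indexed offset 24 is 0-indexed offset 23.
U+05D1 → 2-byte form D7 91 at offsets 0–1.
U+1D6AE → 4-byte form F0 9D 9A AE at offsets 2–5.
U+68187 → 4-byte form F1 A8 86 87 at offsets 6–9.
U+9B7C → 3-byte form E9 AD BC at offsets 10–12.
U+10389B → 4-byte form F4 83 A2 9B at offsets 13–16.
U+1023 → 3-byte form E1 80 A3 at offsets 17–19.
U+70460 → 4-byte form F1 B0 91 A0 at offsets 20–23.
Offset 23 falls in char 7's range; it's byte 4 of F1 B0 91 A0 = 0xA0.

0xA0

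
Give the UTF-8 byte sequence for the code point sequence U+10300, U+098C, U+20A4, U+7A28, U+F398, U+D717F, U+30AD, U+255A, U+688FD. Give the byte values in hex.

U+10300: 4-byte form → F0 90 8C 80.
U+098C: 3-byte form → E0 A6 8C.
U+20A4: 3-byte form → E2 82 A4.
U+7A28: 3-byte form → E7 A8 A8.
U+F398: 3-byte form → EF 8E 98.
U+D717F: 4-byte form → F3 97 85 BF.
U+30AD: 3-byte form → E3 82 AD.
U+255A: 3-byte form → E2 95 9A.
U+688FD: 4-byte form → F1 A8 A3 BD.
Concatenated (30 bytes): F0 90 8C 80 E0 A6 8C E2 82 A4 E7 A8 A8 EF 8E 98 F3 97 85 BF E3 82 AD E2 95 9A F1 A8 A3 BD.

F0 90 8C 80 E0 A6 8C E2 82 A4 E7 A8 A8 EF 8E 98 F3 97 85 BF E3 82 AD E2 95 9A F1 A8 A3 BD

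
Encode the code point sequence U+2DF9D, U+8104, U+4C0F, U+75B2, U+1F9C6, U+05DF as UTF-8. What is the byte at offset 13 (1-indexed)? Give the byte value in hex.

0xB2

1-indexed offset 13 is 0-indexed offset 12.
U+2DF9D → 4-byte form F0 AD BE 9D at offsets 0–3.
U+8104 → 3-byte form E8 84 84 at offsets 4–6.
U+4C0F → 3-byte form E4 B0 8F at offsets 7–9.
U+75B2 → 3-byte form E7 96 B2 at offsets 10–12.
Offset 12 falls in char 4's range; it's byte 3 of E7 96 B2 = 0xB2.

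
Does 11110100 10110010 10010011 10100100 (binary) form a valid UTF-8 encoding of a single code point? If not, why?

invalid (encodes a value above U+10FFFF)

Leading byte 0xF4 = 11110100 → 4-byte form.
Payload = 0x1324E4, which exceeds U+10FFFF, the maximum Unicode code point. (Leading bytes F5–FF, or F4 followed by ≥ 0x90, are invalid.)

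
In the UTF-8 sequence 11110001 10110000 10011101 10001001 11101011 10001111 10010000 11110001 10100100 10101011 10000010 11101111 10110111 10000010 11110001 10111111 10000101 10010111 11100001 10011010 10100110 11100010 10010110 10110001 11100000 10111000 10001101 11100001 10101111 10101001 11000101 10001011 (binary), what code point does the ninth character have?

Offset 0: leading byte 0xF1 = 11110001 → 4-byte char #1 = F1 B0 9D 89.
Offset 4: leading byte 0xEB = 11101011 → 3-byte char #2 = EB 8F 90.
Offset 7: leading byte 0xF1 = 11110001 → 4-byte char #3 = F1 A4 AB 82.
Offset 11: leading byte 0xEF = 11101111 → 3-byte char #4 = EF B7 82.
Offset 14: leading byte 0xF1 = 11110001 → 4-byte char #5 = F1 BF 85 97.
Offset 18: leading byte 0xE1 = 11100001 → 3-byte char #6 = E1 9A A6.
Offset 21: leading byte 0xE2 = 11100010 → 3-byte char #7 = E2 96 B1.
Offset 24: leading byte 0xE0 = 11100000 → 3-byte char #8 = E0 B8 8D.
Offset 27: leading byte 0xE1 = 11100001 → 3-byte char #9 = E1 AF A9.
Leading byte 0xE1 = 11100001 matches 1110xxxx → 3-byte sequence.
Byte 1: 0xE1 = 11100001, payload 0001 (4 bits).
Byte 2: 0xAF = 10101111 (10xxxxxx ✓), payload 101111.
Byte 3: 0xA9 = 10101001 (10xxxxxx ✓), payload 101001.
Concatenate: 0001101111101001 = 0x1BE9 (16 bits → U+1BE9).

U+1BE9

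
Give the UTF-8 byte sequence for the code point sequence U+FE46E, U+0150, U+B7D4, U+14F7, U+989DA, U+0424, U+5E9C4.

F3 BE 91 AE C5 90 EB 9F 94 E1 93 B7 F2 98 A7 9A D0 A4 F1 9E A7 84

U+FE46E: 4-byte form → F3 BE 91 AE.
U+0150: 2-byte form → C5 90.
U+B7D4: 3-byte form → EB 9F 94.
U+14F7: 3-byte form → E1 93 B7.
U+989DA: 4-byte form → F2 98 A7 9A.
U+0424: 2-byte form → D0 A4.
U+5E9C4: 4-byte form → F1 9E A7 84.
Concatenated (22 bytes): F3 BE 91 AE C5 90 EB 9F 94 E1 93 B7 F2 98 A7 9A D0 A4 F1 9E A7 84.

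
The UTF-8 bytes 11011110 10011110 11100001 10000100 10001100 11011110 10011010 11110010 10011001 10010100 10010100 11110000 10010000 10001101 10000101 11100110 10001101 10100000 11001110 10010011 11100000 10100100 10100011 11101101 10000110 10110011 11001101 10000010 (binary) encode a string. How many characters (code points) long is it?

10

Byte at offset 0: 0xDE = 11011110 → 2-byte char (#1). Advance 2.
Byte at offset 2: 0xE1 = 11100001 → 3-byte char (#2). Advance 3.
Byte at offset 5: 0xDE = 11011110 → 2-byte char (#3). Advance 2.
Byte at offset 7: 0xF2 = 11110010 → 4-byte char (#4). Advance 4.
Byte at offset 11: 0xF0 = 11110000 → 4-byte char (#5). Advance 4.
Byte at offset 15: 0xE6 = 11100110 → 3-byte char (#6). Advance 3.
Byte at offset 18: 0xCE = 11001110 → 2-byte char (#7). Advance 2.
Byte at offset 20: 0xE0 = 11100000 → 3-byte char (#8). Advance 3.
Byte at offset 23: 0xED = 11101101 → 3-byte char (#9). Advance 3.
Byte at offset 26: 0xCD = 11001101 → 2-byte char (#10). Advance 2.
Reached end at offset 28 after 10 code points.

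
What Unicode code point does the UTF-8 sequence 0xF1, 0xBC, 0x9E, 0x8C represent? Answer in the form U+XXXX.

U+7C78C

Leading byte 0xF1 = 11110001 matches 11110xxx → 4-byte sequence.
Byte 1: 0xF1 = 11110001, payload 001 (3 bits).
Byte 2: 0xBC = 10111100 (10xxxxxx ✓), payload 111100.
Byte 3: 0x9E = 10011110 (10xxxxxx ✓), payload 011110.
Byte 4: 0x8C = 10001100 (10xxxxxx ✓), payload 001100.
Concatenate: 001111100011110001100 = 0x7C78C (21 bits → U+7C78C).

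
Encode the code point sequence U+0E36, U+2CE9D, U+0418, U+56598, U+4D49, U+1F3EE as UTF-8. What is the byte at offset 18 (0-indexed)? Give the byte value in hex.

U+0E36 → 3-byte form E0 B8 B6 at offsets 0–2.
U+2CE9D → 4-byte form F0 AC BA 9D at offsets 3–6.
U+0418 → 2-byte form D0 98 at offsets 7–8.
U+56598 → 4-byte form F1 96 96 98 at offsets 9–12.
U+4D49 → 3-byte form E4 B5 89 at offsets 13–15.
U+1F3EE → 4-byte form F0 9F 8F AE at offsets 16–19.
Offset 18 falls in char 6's range; it's byte 3 of F0 9F 8F AE = 0x8F.

0x8F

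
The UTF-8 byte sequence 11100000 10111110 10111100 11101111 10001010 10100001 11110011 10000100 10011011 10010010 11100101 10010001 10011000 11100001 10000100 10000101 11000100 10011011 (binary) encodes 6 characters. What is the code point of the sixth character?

U+011B

Offset 0: leading byte 0xE0 = 11100000 → 3-byte char #1 = E0 BE BC.
Offset 3: leading byte 0xEF = 11101111 → 3-byte char #2 = EF 8A A1.
Offset 6: leading byte 0xF3 = 11110011 → 4-byte char #3 = F3 84 9B 92.
Offset 10: leading byte 0xE5 = 11100101 → 3-byte char #4 = E5 91 98.
Offset 13: leading byte 0xE1 = 11100001 → 3-byte char #5 = E1 84 85.
Offset 16: leading byte 0xC4 = 11000100 → 2-byte char #6 = C4 9B.
Leading byte 0xC4 = 11000100 matches 110xxxxx → 2-byte sequence.
Byte 1: 0xC4 = 11000100, payload 00100 (5 bits).
Byte 2: 0x9B = 10011011 (10xxxxxx ✓), payload 011011.
Concatenate: 00100011011 = 0x11B (11 bits → U+011B).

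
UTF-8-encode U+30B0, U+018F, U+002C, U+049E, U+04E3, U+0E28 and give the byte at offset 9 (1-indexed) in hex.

1-indexed offset 9 is 0-indexed offset 8.
U+30B0 → 3-byte form E3 82 B0 at offsets 0–2.
U+018F → 2-byte form C6 8F at offsets 3–4.
U+002C → 1-byte form 2C at offsets 5–5.
U+049E → 2-byte form D2 9E at offsets 6–7.
U+04E3 → 2-byte form D3 A3 at offsets 8–9.
Offset 8 falls in char 5's range; it's byte 1 of D3 A3 = 0xD3.

0xD3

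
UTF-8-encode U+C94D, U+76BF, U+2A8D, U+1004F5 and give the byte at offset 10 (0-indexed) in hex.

U+C94D → 3-byte form EC A5 8D at offsets 0–2.
U+76BF → 3-byte form E7 9A BF at offsets 3–5.
U+2A8D → 3-byte form E2 AA 8D at offsets 6–8.
U+1004F5 → 4-byte form F4 80 93 B5 at offsets 9–12.
Offset 10 falls in char 4's range; it's byte 2 of F4 80 93 B5 = 0x80.

0x80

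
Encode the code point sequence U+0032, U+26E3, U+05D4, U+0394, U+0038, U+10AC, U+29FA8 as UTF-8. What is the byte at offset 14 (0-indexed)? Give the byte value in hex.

0xBE

U+0032 → 1-byte form 32 at offsets 0–0.
U+26E3 → 3-byte form E2 9B A3 at offsets 1–3.
U+05D4 → 2-byte form D7 94 at offsets 4–5.
U+0394 → 2-byte form CE 94 at offsets 6–7.
U+0038 → 1-byte form 38 at offsets 8–8.
U+10AC → 3-byte form E1 82 AC at offsets 9–11.
U+29FA8 → 4-byte form F0 A9 BE A8 at offsets 12–15.
Offset 14 falls in char 7's range; it's byte 3 of F0 A9 BE A8 = 0xBE.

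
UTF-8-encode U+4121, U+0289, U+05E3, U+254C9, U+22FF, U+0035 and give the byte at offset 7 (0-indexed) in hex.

0xF0

U+4121 → 3-byte form E4 84 A1 at offsets 0–2.
U+0289 → 2-byte form CA 89 at offsets 3–4.
U+05E3 → 2-byte form D7 A3 at offsets 5–6.
U+254C9 → 4-byte form F0 A5 93 89 at offsets 7–10.
Offset 7 falls in char 4's range; it's byte 1 of F0 A5 93 89 = 0xF0.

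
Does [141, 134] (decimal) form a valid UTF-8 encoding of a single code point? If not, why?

Byte 0x8D = 10001101 has the form 10xxxxxx — a continuation byte — but there is no preceding leading byte.

invalid (continuation byte with no leading byte)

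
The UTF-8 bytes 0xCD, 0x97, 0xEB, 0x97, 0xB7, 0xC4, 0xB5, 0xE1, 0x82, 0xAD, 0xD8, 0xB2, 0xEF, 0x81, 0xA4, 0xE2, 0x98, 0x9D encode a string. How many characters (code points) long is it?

7

Byte at offset 0: 0xCD = 11001101 → 2-byte char (#1). Advance 2.
Byte at offset 2: 0xEB = 11101011 → 3-byte char (#2). Advance 3.
Byte at offset 5: 0xC4 = 11000100 → 2-byte char (#3). Advance 2.
Byte at offset 7: 0xE1 = 11100001 → 3-byte char (#4). Advance 3.
Byte at offset 10: 0xD8 = 11011000 → 2-byte char (#5). Advance 2.
Byte at offset 12: 0xEF = 11101111 → 3-byte char (#6). Advance 3.
Byte at offset 15: 0xE2 = 11100010 → 3-byte char (#7). Advance 3.
Reached end at offset 18 after 7 code points.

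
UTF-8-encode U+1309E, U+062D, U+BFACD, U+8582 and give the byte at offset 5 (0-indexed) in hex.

0xAD

U+1309E → 4-byte form F0 93 82 9E at offsets 0–3.
U+062D → 2-byte form D8 AD at offsets 4–5.
Offset 5 falls in char 2's range; it's byte 2 of D8 AD = 0xAD.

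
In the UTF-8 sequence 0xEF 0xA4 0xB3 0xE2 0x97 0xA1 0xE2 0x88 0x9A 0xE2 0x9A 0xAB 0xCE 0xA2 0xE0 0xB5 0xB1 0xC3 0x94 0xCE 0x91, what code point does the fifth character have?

U+03A2

Offset 0: leading byte 0xEF = 11101111 → 3-byte char #1 = EF A4 B3.
Offset 3: leading byte 0xE2 = 11100010 → 3-byte char #2 = E2 97 A1.
Offset 6: leading byte 0xE2 = 11100010 → 3-byte char #3 = E2 88 9A.
Offset 9: leading byte 0xE2 = 11100010 → 3-byte char #4 = E2 9A AB.
Offset 12: leading byte 0xCE = 11001110 → 2-byte char #5 = CE A2.
Leading byte 0xCE = 11001110 matches 110xxxxx → 2-byte sequence.
Byte 1: 0xCE = 11001110, payload 01110 (5 bits).
Byte 2: 0xA2 = 10100010 (10xxxxxx ✓), payload 100010.
Concatenate: 01110100010 = 0x3A2 (11 bits → U+03A2).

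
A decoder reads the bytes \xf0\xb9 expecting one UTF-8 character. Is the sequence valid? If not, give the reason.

Leading byte 0xF0 = 11110000 → 4-byte form, but only 2 bytes are present.

invalid (sequence truncated)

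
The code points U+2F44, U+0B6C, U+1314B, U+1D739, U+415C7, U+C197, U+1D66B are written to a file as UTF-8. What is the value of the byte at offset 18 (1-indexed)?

1-indexed offset 18 is 0-indexed offset 17.
U+2F44 → 3-byte form E2 BD 84 at offsets 0–2.
U+0B6C → 3-byte form E0 AD AC at offsets 3–5.
U+1314B → 4-byte form F0 93 85 8B at offsets 6–9.
U+1D739 → 4-byte form F0 9D 9C B9 at offsets 10–13.
U+415C7 → 4-byte form F1 81 97 87 at offsets 14–17.
Offset 17 falls in char 5's range; it's byte 4 of F1 81 97 87 = 0x87.

0x87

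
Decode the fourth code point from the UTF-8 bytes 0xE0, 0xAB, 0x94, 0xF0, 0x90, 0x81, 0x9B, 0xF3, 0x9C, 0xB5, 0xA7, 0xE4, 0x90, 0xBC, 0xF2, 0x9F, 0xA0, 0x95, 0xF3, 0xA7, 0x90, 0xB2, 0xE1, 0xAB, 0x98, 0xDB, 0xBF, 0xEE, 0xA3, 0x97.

Offset 0: leading byte 0xE0 = 11100000 → 3-byte char #1 = E0 AB 94.
Offset 3: leading byte 0xF0 = 11110000 → 4-byte char #2 = F0 90 81 9B.
Offset 7: leading byte 0xF3 = 11110011 → 4-byte char #3 = F3 9C B5 A7.
Offset 11: leading byte 0xE4 = 11100100 → 3-byte char #4 = E4 90 BC.
Leading byte 0xE4 = 11100100 matches 1110xxxx → 3-byte sequence.
Byte 1: 0xE4 = 11100100, payload 0100 (4 bits).
Byte 2: 0x90 = 10010000 (10xxxxxx ✓), payload 010000.
Byte 3: 0xBC = 10111100 (10xxxxxx ✓), payload 111100.
Concatenate: 0100010000111100 = 0x443C (16 bits → U+443C).

U+443C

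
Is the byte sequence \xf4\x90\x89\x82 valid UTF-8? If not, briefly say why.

Leading byte 0xF4 = 11110100 → 4-byte form.
Payload = 0x110242, which exceeds U+10FFFF, the maximum Unicode code point. (Leading bytes F5–FF, or F4 followed by ≥ 0x90, are invalid.)

invalid (encodes a value above U+10FFFF)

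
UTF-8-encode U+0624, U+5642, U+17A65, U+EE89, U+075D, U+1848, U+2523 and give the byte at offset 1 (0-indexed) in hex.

U+0624 → 2-byte form D8 A4 at offsets 0–1.
Offset 1 falls in char 1's range; it's byte 2 of D8 A4 = 0xA4.

0xA4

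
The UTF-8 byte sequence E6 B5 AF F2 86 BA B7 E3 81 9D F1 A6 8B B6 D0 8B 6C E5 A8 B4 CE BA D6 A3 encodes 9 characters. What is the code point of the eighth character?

Offset 0: leading byte 0xE6 = 11100110 → 3-byte char #1 = E6 B5 AF.
Offset 3: leading byte 0xF2 = 11110010 → 4-byte char #2 = F2 86 BA B7.
Offset 7: leading byte 0xE3 = 11100011 → 3-byte char #3 = E3 81 9D.
Offset 10: leading byte 0xF1 = 11110001 → 4-byte char #4 = F1 A6 8B B6.
Offset 14: leading byte 0xD0 = 11010000 → 2-byte char #5 = D0 8B.
Offset 16: leading byte 0x6C = 01101100 → 1-byte char #6 = 6C.
Offset 17: leading byte 0xE5 = 11100101 → 3-byte char #7 = E5 A8 B4.
Offset 20: leading byte 0xCE = 11001110 → 2-byte char #8 = CE BA.
Leading byte 0xCE = 11001110 matches 110xxxxx → 2-byte sequence.
Byte 1: 0xCE = 11001110, payload 01110 (5 bits).
Byte 2: 0xBA = 10111010 (10xxxxxx ✓), payload 111010.
Concatenate: 01110111010 = 0x3BA (11 bits → U+03BA).

U+03BA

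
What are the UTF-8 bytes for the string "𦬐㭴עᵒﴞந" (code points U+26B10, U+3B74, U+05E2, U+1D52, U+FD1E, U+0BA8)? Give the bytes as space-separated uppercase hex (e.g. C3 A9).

U+26B10: 4-byte form → F0 A6 AC 90.
U+3B74: 3-byte form → E3 AD B4.
U+05E2: 2-byte form → D7 A2.
U+1D52: 3-byte form → E1 B5 92.
U+FD1E: 3-byte form → EF B4 9E.
U+0BA8: 3-byte form → E0 AE A8.
Concatenated (18 bytes): F0 A6 AC 90 E3 AD B4 D7 A2 E1 B5 92 EF B4 9E E0 AE A8.

F0 A6 AC 90 E3 AD B4 D7 A2 E1 B5 92 EF B4 9E E0 AE A8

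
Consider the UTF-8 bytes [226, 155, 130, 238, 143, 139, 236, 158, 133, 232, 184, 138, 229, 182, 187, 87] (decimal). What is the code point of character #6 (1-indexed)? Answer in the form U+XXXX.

Offset 0: leading byte 0xE2 = 11100010 → 3-byte char #1 = E2 9B 82.
Offset 3: leading byte 0xEE = 11101110 → 3-byte char #2 = EE 8F 8B.
Offset 6: leading byte 0xEC = 11101100 → 3-byte char #3 = EC 9E 85.
Offset 9: leading byte 0xE8 = 11101000 → 3-byte char #4 = E8 B8 8A.
Offset 12: leading byte 0xE5 = 11100101 → 3-byte char #5 = E5 B6 BB.
Offset 15: leading byte 0x57 = 01010111 → 1-byte char #6 = 57.
Leading byte 0x57 = 01010111 matches 0xxxxxxx → 1-byte sequence.
Byte 1: 0x57 = 01010111, payload 1010111 (7 bits).
Concatenate: 1010111 = 0x57 (7 bits → U+0057).

U+0057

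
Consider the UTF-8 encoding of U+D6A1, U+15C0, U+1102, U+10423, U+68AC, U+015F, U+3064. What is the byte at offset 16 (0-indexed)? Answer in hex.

U+D6A1 → 3-byte form ED 9A A1 at offsets 0–2.
U+15C0 → 3-byte form E1 97 80 at offsets 3–5.
U+1102 → 3-byte form E1 84 82 at offsets 6–8.
U+10423 → 4-byte form F0 90 90 A3 at offsets 9–12.
U+68AC → 3-byte form E6 A2 AC at offsets 13–15.
U+015F → 2-byte form C5 9F at offsets 16–17.
Offset 16 falls in char 6's range; it's byte 1 of C5 9F = 0xC5.

0xC5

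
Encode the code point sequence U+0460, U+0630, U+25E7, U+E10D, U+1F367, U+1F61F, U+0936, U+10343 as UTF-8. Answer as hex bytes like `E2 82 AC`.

D1 A0 D8 B0 E2 97 A7 EE 84 8D F0 9F 8D A7 F0 9F 98 9F E0 A4 B6 F0 90 8D 83

U+0460: 2-byte form → D1 A0.
U+0630: 2-byte form → D8 B0.
U+25E7: 3-byte form → E2 97 A7.
U+E10D: 3-byte form → EE 84 8D.
U+1F367: 4-byte form → F0 9F 8D A7.
U+1F61F: 4-byte form → F0 9F 98 9F.
U+0936: 3-byte form → E0 A4 B6.
U+10343: 4-byte form → F0 90 8D 83.
Concatenated (25 bytes): D1 A0 D8 B0 E2 97 A7 EE 84 8D F0 9F 8D A7 F0 9F 98 9F E0 A4 B6 F0 90 8D 83.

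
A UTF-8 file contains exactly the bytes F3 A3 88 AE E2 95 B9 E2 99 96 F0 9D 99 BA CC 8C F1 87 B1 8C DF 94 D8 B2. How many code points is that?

Byte at offset 0: 0xF3 = 11110011 → 4-byte char (#1). Advance 4.
Byte at offset 4: 0xE2 = 11100010 → 3-byte char (#2). Advance 3.
Byte at offset 7: 0xE2 = 11100010 → 3-byte char (#3). Advance 3.
Byte at offset 10: 0xF0 = 11110000 → 4-byte char (#4). Advance 4.
Byte at offset 14: 0xCC = 11001100 → 2-byte char (#5). Advance 2.
Byte at offset 16: 0xF1 = 11110001 → 4-byte char (#6). Advance 4.
Byte at offset 20: 0xDF = 11011111 → 2-byte char (#7). Advance 2.
Byte at offset 22: 0xD8 = 11011000 → 2-byte char (#8). Advance 2.
Reached end at offset 24 after 8 code points.

8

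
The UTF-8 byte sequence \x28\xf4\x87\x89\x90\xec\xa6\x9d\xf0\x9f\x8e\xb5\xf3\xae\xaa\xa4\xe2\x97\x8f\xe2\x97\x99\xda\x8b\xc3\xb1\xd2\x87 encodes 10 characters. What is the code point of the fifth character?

U+EEAA4

Offset 0: leading byte 0x28 = 00101000 → 1-byte char #1 = 28.
Offset 1: leading byte 0xF4 = 11110100 → 4-byte char #2 = F4 87 89 90.
Offset 5: leading byte 0xEC = 11101100 → 3-byte char #3 = EC A6 9D.
Offset 8: leading byte 0xF0 = 11110000 → 4-byte char #4 = F0 9F 8E B5.
Offset 12: leading byte 0xF3 = 11110011 → 4-byte char #5 = F3 AE AA A4.
Leading byte 0xF3 = 11110011 matches 11110xxx → 4-byte sequence.
Byte 1: 0xF3 = 11110011, payload 011 (3 bits).
Byte 2: 0xAE = 10101110 (10xxxxxx ✓), payload 101110.
Byte 3: 0xAA = 10101010 (10xxxxxx ✓), payload 101010.
Byte 4: 0xA4 = 10100100 (10xxxxxx ✓), payload 100100.
Concatenate: 011101110101010100100 = 0xEEAA4 (21 bits → U+EEAA4).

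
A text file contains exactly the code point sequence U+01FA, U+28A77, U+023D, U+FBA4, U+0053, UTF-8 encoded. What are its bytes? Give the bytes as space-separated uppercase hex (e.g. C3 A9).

C7 BA F0 A8 A9 B7 C8 BD EF AE A4 53

U+01FA: 2-byte form → C7 BA.
U+28A77: 4-byte form → F0 A8 A9 B7.
U+023D: 2-byte form → C8 BD.
U+FBA4: 3-byte form → EF AE A4.
U+0053: 1-byte form → 53.
Concatenated (12 bytes): C7 BA F0 A8 A9 B7 C8 BD EF AE A4 53.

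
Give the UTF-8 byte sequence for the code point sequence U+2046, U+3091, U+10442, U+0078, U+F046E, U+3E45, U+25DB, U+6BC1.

E2 81 86 E3 82 91 F0 90 91 82 78 F3 B0 91 AE E3 B9 85 E2 97 9B E6 AF 81

U+2046: 3-byte form → E2 81 86.
U+3091: 3-byte form → E3 82 91.
U+10442: 4-byte form → F0 90 91 82.
U+0078: 1-byte form → 78.
U+F046E: 4-byte form → F3 B0 91 AE.
U+3E45: 3-byte form → E3 B9 85.
U+25DB: 3-byte form → E2 97 9B.
U+6BC1: 3-byte form → E6 AF 81.
Concatenated (24 bytes): E2 81 86 E3 82 91 F0 90 91 82 78 F3 B0 91 AE E3 B9 85 E2 97 9B E6 AF 81.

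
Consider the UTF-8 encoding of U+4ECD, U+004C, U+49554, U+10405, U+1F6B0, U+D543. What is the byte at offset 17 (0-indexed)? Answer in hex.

U+4ECD → 3-byte form E4 BB 8D at offsets 0–2.
U+004C → 1-byte form 4C at offsets 3–3.
U+49554 → 4-byte form F1 89 95 94 at offsets 4–7.
U+10405 → 4-byte form F0 90 90 85 at offsets 8–11.
U+1F6B0 → 4-byte form F0 9F 9A B0 at offsets 12–15.
U+D543 → 3-byte form ED 95 83 at offsets 16–18.
Offset 17 falls in char 6's range; it's byte 2 of ED 95 83 = 0x95.

0x95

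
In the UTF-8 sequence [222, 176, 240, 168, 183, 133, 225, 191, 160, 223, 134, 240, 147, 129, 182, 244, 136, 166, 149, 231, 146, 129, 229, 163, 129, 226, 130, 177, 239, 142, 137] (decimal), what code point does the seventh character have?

U+7481

Offset 0: leading byte 0xDE = 11011110 → 2-byte char #1 = DE B0.
Offset 2: leading byte 0xF0 = 11110000 → 4-byte char #2 = F0 A8 B7 85.
Offset 6: leading byte 0xE1 = 11100001 → 3-byte char #3 = E1 BF A0.
Offset 9: leading byte 0xDF = 11011111 → 2-byte char #4 = DF 86.
Offset 11: leading byte 0xF0 = 11110000 → 4-byte char #5 = F0 93 81 B6.
Offset 15: leading byte 0xF4 = 11110100 → 4-byte char #6 = F4 88 A6 95.
Offset 19: leading byte 0xE7 = 11100111 → 3-byte char #7 = E7 92 81.
Leading byte 0xE7 = 11100111 matches 1110xxxx → 3-byte sequence.
Byte 1: 0xE7 = 11100111, payload 0111 (4 bits).
Byte 2: 0x92 = 10010010 (10xxxxxx ✓), payload 010010.
Byte 3: 0x81 = 10000001 (10xxxxxx ✓), payload 000001.
Concatenate: 0111010010000001 = 0x7481 (16 bits → U+7481).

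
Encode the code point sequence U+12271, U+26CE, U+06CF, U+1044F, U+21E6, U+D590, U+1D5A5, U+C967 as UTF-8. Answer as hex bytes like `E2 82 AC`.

U+12271: 4-byte form → F0 92 89 B1.
U+26CE: 3-byte form → E2 9B 8E.
U+06CF: 2-byte form → DB 8F.
U+1044F: 4-byte form → F0 90 91 8F.
U+21E6: 3-byte form → E2 87 A6.
U+D590: 3-byte form → ED 96 90.
U+1D5A5: 4-byte form → F0 9D 96 A5.
U+C967: 3-byte form → EC A5 A7.
Concatenated (26 bytes): F0 92 89 B1 E2 9B 8E DB 8F F0 90 91 8F E2 87 A6 ED 96 90 F0 9D 96 A5 EC A5 A7.

F0 92 89 B1 E2 9B 8E DB 8F F0 90 91 8F E2 87 A6 ED 96 90 F0 9D 96 A5 EC A5 A7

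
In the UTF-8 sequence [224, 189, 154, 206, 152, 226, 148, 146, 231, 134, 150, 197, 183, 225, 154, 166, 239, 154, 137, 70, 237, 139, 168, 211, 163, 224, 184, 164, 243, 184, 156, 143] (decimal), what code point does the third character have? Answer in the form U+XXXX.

U+2512

Offset 0: leading byte 0xE0 = 11100000 → 3-byte char #1 = E0 BD 9A.
Offset 3: leading byte 0xCE = 11001110 → 2-byte char #2 = CE 98.
Offset 5: leading byte 0xE2 = 11100010 → 3-byte char #3 = E2 94 92.
Leading byte 0xE2 = 11100010 matches 1110xxxx → 3-byte sequence.
Byte 1: 0xE2 = 11100010, payload 0010 (4 bits).
Byte 2: 0x94 = 10010100 (10xxxxxx ✓), payload 010100.
Byte 3: 0x92 = 10010010 (10xxxxxx ✓), payload 010010.
Concatenate: 0010010100010010 = 0x2512 (16 bits → U+2512).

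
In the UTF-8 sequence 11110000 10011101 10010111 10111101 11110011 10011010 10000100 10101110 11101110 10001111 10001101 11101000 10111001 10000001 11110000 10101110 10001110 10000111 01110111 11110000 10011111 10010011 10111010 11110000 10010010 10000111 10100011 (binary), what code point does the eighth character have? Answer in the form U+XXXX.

Offset 0: leading byte 0xF0 = 11110000 → 4-byte char #1 = F0 9D 97 BD.
Offset 4: leading byte 0xF3 = 11110011 → 4-byte char #2 = F3 9A 84 AE.
Offset 8: leading byte 0xEE = 11101110 → 3-byte char #3 = EE 8F 8D.
Offset 11: leading byte 0xE8 = 11101000 → 3-byte char #4 = E8 B9 81.
Offset 14: leading byte 0xF0 = 11110000 → 4-byte char #5 = F0 AE 8E 87.
Offset 18: leading byte 0x77 = 01110111 → 1-byte char #6 = 77.
Offset 19: leading byte 0xF0 = 11110000 → 4-byte char #7 = F0 9F 93 BA.
Offset 23: leading byte 0xF0 = 11110000 → 4-byte char #8 = F0 92 87 A3.
Leading byte 0xF0 = 11110000 matches 11110xxx → 4-byte sequence.
Byte 1: 0xF0 = 11110000, payload 000 (3 bits).
Byte 2: 0x92 = 10010010 (10xxxxxx ✓), payload 010010.
Byte 3: 0x87 = 10000111 (10xxxxxx ✓), payload 000111.
Byte 4: 0xA3 = 10100011 (10xxxxxx ✓), payload 100011.
Concatenate: 000010010000111100011 = 0x121E3 (21 bits → U+121E3).

U+121E3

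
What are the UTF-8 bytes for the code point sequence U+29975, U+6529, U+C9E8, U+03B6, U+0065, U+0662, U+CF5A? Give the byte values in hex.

U+29975: 4-byte form → F0 A9 A5 B5.
U+6529: 3-byte form → E6 94 A9.
U+C9E8: 3-byte form → EC A7 A8.
U+03B6: 2-byte form → CE B6.
U+0065: 1-byte form → 65.
U+0662: 2-byte form → D9 A2.
U+CF5A: 3-byte form → EC BD 9A.
Concatenated (18 bytes): F0 A9 A5 B5 E6 94 A9 EC A7 A8 CE B6 65 D9 A2 EC BD 9A.

F0 A9 A5 B5 E6 94 A9 EC A7 A8 CE B6 65 D9 A2 EC BD 9A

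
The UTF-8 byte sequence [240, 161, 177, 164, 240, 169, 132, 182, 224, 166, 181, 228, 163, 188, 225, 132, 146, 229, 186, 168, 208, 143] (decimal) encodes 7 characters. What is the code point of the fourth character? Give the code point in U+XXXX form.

Offset 0: leading byte 0xF0 = 11110000 → 4-byte char #1 = F0 A1 B1 A4.
Offset 4: leading byte 0xF0 = 11110000 → 4-byte char #2 = F0 A9 84 B6.
Offset 8: leading byte 0xE0 = 11100000 → 3-byte char #3 = E0 A6 B5.
Offset 11: leading byte 0xE4 = 11100100 → 3-byte char #4 = E4 A3 BC.
Leading byte 0xE4 = 11100100 matches 1110xxxx → 3-byte sequence.
Byte 1: 0xE4 = 11100100, payload 0100 (4 bits).
Byte 2: 0xA3 = 10100011 (10xxxxxx ✓), payload 100011.
Byte 3: 0xBC = 10111100 (10xxxxxx ✓), payload 111100.
Concatenate: 0100100011111100 = 0x48FC (16 bits → U+48FC).

U+48FC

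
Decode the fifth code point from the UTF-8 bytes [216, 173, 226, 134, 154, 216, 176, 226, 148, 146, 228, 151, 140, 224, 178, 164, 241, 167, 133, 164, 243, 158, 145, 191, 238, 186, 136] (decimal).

Offset 0: leading byte 0xD8 = 11011000 → 2-byte char #1 = D8 AD.
Offset 2: leading byte 0xE2 = 11100010 → 3-byte char #2 = E2 86 9A.
Offset 5: leading byte 0xD8 = 11011000 → 2-byte char #3 = D8 B0.
Offset 7: leading byte 0xE2 = 11100010 → 3-byte char #4 = E2 94 92.
Offset 10: leading byte 0xE4 = 11100100 → 3-byte char #5 = E4 97 8C.
Leading byte 0xE4 = 11100100 matches 1110xxxx → 3-byte sequence.
Byte 1: 0xE4 = 11100100, payload 0100 (4 bits).
Byte 2: 0x97 = 10010111 (10xxxxxx ✓), payload 010111.
Byte 3: 0x8C = 10001100 (10xxxxxx ✓), payload 001100.
Concatenate: 0100010111001100 = 0x45CC (16 bits → U+45CC).

U+45CC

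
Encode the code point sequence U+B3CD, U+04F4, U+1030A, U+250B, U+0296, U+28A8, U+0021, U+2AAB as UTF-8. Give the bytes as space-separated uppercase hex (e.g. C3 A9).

U+B3CD: 3-byte form → EB 8F 8D.
U+04F4: 2-byte form → D3 B4.
U+1030A: 4-byte form → F0 90 8C 8A.
U+250B: 3-byte form → E2 94 8B.
U+0296: 2-byte form → CA 96.
U+28A8: 3-byte form → E2 A2 A8.
U+0021: 1-byte form → 21.
U+2AAB: 3-byte form → E2 AA AB.
Concatenated (21 bytes): EB 8F 8D D3 B4 F0 90 8C 8A E2 94 8B CA 96 E2 A2 A8 21 E2 AA AB.

EB 8F 8D D3 B4 F0 90 8C 8A E2 94 8B CA 96 E2 A2 A8 21 E2 AA AB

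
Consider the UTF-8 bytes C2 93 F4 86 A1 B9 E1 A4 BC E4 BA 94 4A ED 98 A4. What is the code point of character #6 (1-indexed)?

U+D624

Offset 0: leading byte 0xC2 = 11000010 → 2-byte char #1 = C2 93.
Offset 2: leading byte 0xF4 = 11110100 → 4-byte char #2 = F4 86 A1 B9.
Offset 6: leading byte 0xE1 = 11100001 → 3-byte char #3 = E1 A4 BC.
Offset 9: leading byte 0xE4 = 11100100 → 3-byte char #4 = E4 BA 94.
Offset 12: leading byte 0x4A = 01001010 → 1-byte char #5 = 4A.
Offset 13: leading byte 0xED = 11101101 → 3-byte char #6 = ED 98 A4.
Leading byte 0xED = 11101101 matches 1110xxxx → 3-byte sequence.
Byte 1: 0xED = 11101101, payload 1101 (4 bits).
Byte 2: 0x98 = 10011000 (10xxxxxx ✓), payload 011000.
Byte 3: 0xA4 = 10100100 (10xxxxxx ✓), payload 100100.
Concatenate: 1101011000100100 = 0xD624 (16 bits → U+D624).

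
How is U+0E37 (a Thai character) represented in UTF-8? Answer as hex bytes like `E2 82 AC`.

E0 B8 B7

U+0E37 = 0xE37 = 3639 decimal. In range U+0800–U+FFFF → 3-byte form: 1110xxxx 10xxxxxx 10xxxxxx.
Binary (16 bits): 0000111000110111.
Split 4+6+6: 0000 | 111000 | 110111.
Byte 1: 11100000 = 0xE0.
Byte 2: 10111000 = 0xB8.
Byte 3: 10110111 = 0xB7.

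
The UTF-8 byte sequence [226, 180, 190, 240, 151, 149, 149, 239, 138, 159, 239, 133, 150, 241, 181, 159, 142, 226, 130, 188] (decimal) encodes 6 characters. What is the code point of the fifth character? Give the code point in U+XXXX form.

Offset 0: leading byte 0xE2 = 11100010 → 3-byte char #1 = E2 B4 BE.
Offset 3: leading byte 0xF0 = 11110000 → 4-byte char #2 = F0 97 95 95.
Offset 7: leading byte 0xEF = 11101111 → 3-byte char #3 = EF 8A 9F.
Offset 10: leading byte 0xEF = 11101111 → 3-byte char #4 = EF 85 96.
Offset 13: leading byte 0xF1 = 11110001 → 4-byte char #5 = F1 B5 9F 8E.
Leading byte 0xF1 = 11110001 matches 11110xxx → 4-byte sequence.
Byte 1: 0xF1 = 11110001, payload 001 (3 bits).
Byte 2: 0xB5 = 10110101 (10xxxxxx ✓), payload 110101.
Byte 3: 0x9F = 10011111 (10xxxxxx ✓), payload 011111.
Byte 4: 0x8E = 10001110 (10xxxxxx ✓), payload 001110.
Concatenate: 001110101011111001110 = 0x757CE (21 bits → U+757CE).

U+757CE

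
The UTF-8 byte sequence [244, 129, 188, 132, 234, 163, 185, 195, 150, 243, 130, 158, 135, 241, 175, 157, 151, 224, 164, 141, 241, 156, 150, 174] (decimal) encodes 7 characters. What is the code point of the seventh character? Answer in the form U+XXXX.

Offset 0: leading byte 0xF4 = 11110100 → 4-byte char #1 = F4 81 BC 84.
Offset 4: leading byte 0xEA = 11101010 → 3-byte char #2 = EA A3 B9.
Offset 7: leading byte 0xC3 = 11000011 → 2-byte char #3 = C3 96.
Offset 9: leading byte 0xF3 = 11110011 → 4-byte char #4 = F3 82 9E 87.
Offset 13: leading byte 0xF1 = 11110001 → 4-byte char #5 = F1 AF 9D 97.
Offset 17: leading byte 0xE0 = 11100000 → 3-byte char #6 = E0 A4 8D.
Offset 20: leading byte 0xF1 = 11110001 → 4-byte char #7 = F1 9C 96 AE.
Leading byte 0xF1 = 11110001 matches 11110xxx → 4-byte sequence.
Byte 1: 0xF1 = 11110001, payload 001 (3 bits).
Byte 2: 0x9C = 10011100 (10xxxxxx ✓), payload 011100.
Byte 3: 0x96 = 10010110 (10xxxxxx ✓), payload 010110.
Byte 4: 0xAE = 10101110 (10xxxxxx ✓), payload 101110.
Concatenate: 001011100010110101110 = 0x5C5AE (21 bits → U+5C5AE).

U+5C5AE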